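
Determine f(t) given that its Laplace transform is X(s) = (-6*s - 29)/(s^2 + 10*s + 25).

Factor the denominator: s^2 + 10*s + 25 = (s + 5)^2.
Partial fraction decomposition gives [-6/(s + 5)] + [(s + 5)^(-2)].
Invert each term: -6/(s + 5) ↔ -6e^(-5t); 1/(s + 5)^2 ↔ t·e^(-5t).

f(t) = t*exp(-5*t) - 6*exp(-5*t)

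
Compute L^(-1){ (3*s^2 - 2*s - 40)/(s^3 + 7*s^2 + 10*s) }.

-4 + 4*exp(-2*t) + 3*exp(-5*t)

Factor the denominator: s^3 + 7*s^2 + 10*s = s*(s + 2)*(s + 5).
Partial fraction decomposition gives [4/(s + 2)] + [-4/s] + [3/(s + 5)].
Invert each term: 4/(s + 2) ↔ 4e^(-2t); -4/(s - 0) ↔ -4e^(0t); 3/(s + 5) ↔ 3e^(-5t).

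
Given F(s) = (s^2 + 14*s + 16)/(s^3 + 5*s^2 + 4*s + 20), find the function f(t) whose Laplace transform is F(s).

f(t) = 2*sin(2*t) + 2*cos(2*t) - exp(-5*t)

Factor the denominator: s^3 + 5*s^2 + 4*s + 20 = (s + 5)*(s^2 + 4).
Partial fraction decomposition gives [-1/(s + 5)] + [2*s/(s^2 + 4)] + [4/(s^2 + 4)].
Invert each term: -1/(s + 5) ↔ -e^(-5t); 2·s/(s^2 + 4) ↔ 2cos(2t); 2·2/(s^2 + 4) ↔ 2sin(2t).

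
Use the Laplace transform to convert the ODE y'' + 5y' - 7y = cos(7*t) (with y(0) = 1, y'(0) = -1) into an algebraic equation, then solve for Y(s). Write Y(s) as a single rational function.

Y(s) = (s^3 + 4*s^2 + 50*s + 196)/(s^4 + 5*s^3 + 42*s^2 + 245*s - 343)

Apply the Laplace transform to the equation.
Using L{y''} = s^2 Y - s·y(0) - y'(0) and L{y'} = sY - y(0), with y(0) = 1, y'(0) = -1, the left side becomes (s^2 + 5*s - 7)Y - (s + 4).
The right side is L{cos(7*t)} = s/(s^2 + 49).
So (s^2 + 5*s - 7)Y = s/(s^2 + 49) + (s + 4).
Solve for Y(s) and write it as one ratio of polynomials.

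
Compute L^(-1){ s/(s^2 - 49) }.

Since L{cosh(7t)} = s/(s^2 - 49), the inverse is cosh(7*t).

cosh(7*t)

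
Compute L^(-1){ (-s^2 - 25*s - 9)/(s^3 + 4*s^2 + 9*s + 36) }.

Factor the denominator: s^3 + 4*s^2 + 9*s + 36 = (s + 4)*(s^2 + 9).
Partial fraction decomposition gives [3/(s + 4)] + [-4*s/(s^2 + 9)] + [-9/(s^2 + 9)].
Invert each term: 3/(s + 4) ↔ 3e^(-4t); -4·s/(s^2 + 9) ↔ -4cos(3t); -3·3/(s^2 + 9) ↔ -3sin(3t).

-3*sin(3*t) - 4*cos(3*t) + 3*exp(-4*t)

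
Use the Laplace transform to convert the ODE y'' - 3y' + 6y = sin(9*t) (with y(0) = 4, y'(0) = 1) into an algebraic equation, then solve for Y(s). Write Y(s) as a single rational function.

Y(s) = (4*s^3 - 11*s^2 + 324*s - 882)/(s^4 - 3*s^3 + 87*s^2 - 243*s + 486)

Transform both sides with L{·}.
The derivative rules (L{y''} = s^2 Y - s·y(0) - y'(0) and L{y'} = sY - y(0), with y(0) = 4, y'(0) = 1) turn the left side into (s^2 - 3*s + 6)Y - (4*s - 11).
The right side is L{sin(9*t)} = 9/(s^2 + 81).
So (s^2 - 3*s + 6)Y = 9/(s^2 + 81) + (4*s - 11).
Solve for Y(s) and write it as one ratio of polynomials.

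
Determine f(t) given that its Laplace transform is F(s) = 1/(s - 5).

Since L{e^(5t)} = 1/(s - 5), the inverse is e^(5*t).

f(t) = exp(5*t)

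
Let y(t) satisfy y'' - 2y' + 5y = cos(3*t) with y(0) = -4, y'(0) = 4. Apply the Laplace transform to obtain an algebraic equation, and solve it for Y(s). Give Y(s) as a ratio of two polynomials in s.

Y(s) = (-4*s^3 + 12*s^2 - 35*s + 108)/(s^4 - 2*s^3 + 14*s^2 - 18*s + 45)

Laplace-transform each side.
Using L{y''} = s^2 Y - s·y(0) - y'(0) and L{y'} = sY - y(0), with y(0) = -4, y'(0) = 4, the left side becomes (s^2 - 2*s + 5)Y - (-4*s + 12).
The right side is L{cos(3*t)} = s/(s^2 + 9).
So (s^2 - 2*s + 5)Y = s/(s^2 + 9) + (-4*s + 12).
Isolate Y and clear denominators.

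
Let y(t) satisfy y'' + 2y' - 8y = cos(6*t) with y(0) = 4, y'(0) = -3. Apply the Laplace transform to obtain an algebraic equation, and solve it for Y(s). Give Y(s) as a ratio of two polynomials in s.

Laplace-transform each side.
The derivative rules (L{y''} = s^2 Y - s·y(0) - y'(0) and L{y'} = sY - y(0), with y(0) = 4, y'(0) = -3) turn the left side into (s^2 + 2*s - 8)Y - (4*s + 5).
The right side is L{cos(6*t)} = s/(s^2 + 36).
So (s^2 + 2*s - 8)Y = s/(s^2 + 36) + (4*s + 5).
Solve for Y(s) and write it as one ratio of polynomials.

Y(s) = (4*s^3 + 5*s^2 + 145*s + 180)/(s^4 + 2*s^3 + 28*s^2 + 72*s - 288)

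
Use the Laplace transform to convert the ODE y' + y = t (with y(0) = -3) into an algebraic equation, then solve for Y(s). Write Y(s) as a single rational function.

Laplace-transform each side.
With L{y'} = sY - y(0) = sY - (-3): the LHS transforms to (s + 1)Y - (-3).
The right side is L{t} = s^(-2).
So (s + 1)Y = s^(-2) + (-3).
Isolate Y and clear denominators.

Y(s) = (-3*s^2 + 1)/(s^3 + s^2)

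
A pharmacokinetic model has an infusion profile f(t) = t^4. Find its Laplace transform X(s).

X(s) = 24/s^5

L{t^4} = 4!/s^5 = 24/s^5.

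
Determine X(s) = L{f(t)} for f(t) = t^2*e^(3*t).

L{e^(3t)} = 1/(s - 3).
Then apply L{t^2·g(t)} = (-1)^2 d^2/ds^2[G(s)] with G(s) = 1/(s - 3):
differentiating 2 times and applying the sign gives 2/(s - 3)^3.

X(s) = 2/(s - 3)^3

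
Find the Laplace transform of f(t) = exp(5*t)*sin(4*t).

L{sin(4t)} = 4/(s^2 + 16).
By the first shifting theorem, multiplying by e^(5t) replaces s with s - 5.

4/((s - 5)^2 + 16)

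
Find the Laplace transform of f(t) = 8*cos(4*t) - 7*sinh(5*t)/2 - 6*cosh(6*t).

8*s/(s^2 + 16) - 6*s/(s^2 - 36) - 35/(2*(s^2 - 25))

By linearity of the Laplace transform, transform each term separately.
(-6)·[L{cosh(6t)} = s/(s^2 - 36)]; (8)·[L{cos(4t)} = s/(s^2 + 16)]; (-7/2)·[L{sinh(5t)} = 5/(s^2 - 25)].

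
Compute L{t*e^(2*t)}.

L{t} = 1!/s^2 = 1/s^2.
By the first shifting theorem, multiplying by e^(2t) replaces s with s - 2.

(s - 2)^(-2)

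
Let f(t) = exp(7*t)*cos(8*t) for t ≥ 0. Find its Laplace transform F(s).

F(s) = (s - 7)/((s - 7)^2 + 64)

L{cos(8t)} = s/(s^2 + 64).
By the first shifting theorem, multiplying by e^(7t) replaces s with s - 7.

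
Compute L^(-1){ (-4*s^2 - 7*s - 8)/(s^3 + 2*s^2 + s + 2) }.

-3*sin(t) - 2*cos(t) - 2*exp(-2*t)

Factor the denominator: s^3 + 2*s^2 + s + 2 = (s + 2)*(s^2 + 1).
Partial fraction decomposition gives [-2/(s + 2)] + [-2*s/(s^2 + 1)] + [-3/(s^2 + 1)].
Invert each term: -2/(s + 2) ↔ -2e^(-2t); -2·s/(s^2 + 1) ↔ -2cos(t); -3·1/(s^2 + 1) ↔ -3sin(t).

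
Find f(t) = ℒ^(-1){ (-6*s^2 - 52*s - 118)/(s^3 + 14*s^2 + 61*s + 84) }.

Factor the denominator: s^3 + 14*s^2 + 61*s + 84 = (s + 3)*(s + 4)*(s + 7).
Partial fraction decomposition gives [2/(s + 4)] + [-4/(s + 7)] + [-4/(s + 3)].
Invert each term: 2/(s + 4) ↔ 2e^(-4t); -4/(s + 7) ↔ -4e^(-7t); -4/(s + 3) ↔ -4e^(-3t).

f(t) = -4*exp(-3*t) + 2*exp(-4*t) - 4*exp(-7*t)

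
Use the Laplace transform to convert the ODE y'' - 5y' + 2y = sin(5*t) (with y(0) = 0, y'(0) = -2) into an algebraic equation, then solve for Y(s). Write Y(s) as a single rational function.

Take the Laplace transform of both sides.
The derivative rules (L{y''} = s^2 Y - s·y(0) - y'(0) and L{y'} = sY - y(0), with y(0) = 0, y'(0) = -2) turn the left side into (s^2 - 5*s + 2)Y - (-2).
The right side is L{sin(5*t)} = 5/(s^2 + 25).
So (s^2 - 5*s + 2)Y = 5/(s^2 + 25) + (-2).
Divide through and combine into a single rational function.

Y(s) = (-2*s^2 - 45)/(s^4 - 5*s^3 + 27*s^2 - 125*s + 50)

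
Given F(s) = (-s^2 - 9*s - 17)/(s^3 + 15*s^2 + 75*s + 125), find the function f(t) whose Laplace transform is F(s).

f(t) = 3*t^2*exp(-5*t)/2 + t*exp(-5*t) - exp(-5*t)

Factor the denominator: s^3 + 15*s^2 + 75*s + 125 = (s + 5)^3.
Partial fraction decomposition gives [-1/(s + 5)] + [(s + 5)^(-2)] + [3/(s + 5)^3].
Invert each term: -1/(s + 5) ↔ -e^(-5t); 1/(s + 5)^2 ↔ t·e^(-5t); 3/(s + 5)^3 ↔ (3/2)t^2·e^(-5t).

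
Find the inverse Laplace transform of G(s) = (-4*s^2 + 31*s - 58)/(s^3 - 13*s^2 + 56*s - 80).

Factor the denominator: s^3 - 13*s^2 + 56*s - 80 = (s - 5)*(s - 4)^2.
Partial fraction decomposition gives [-1/(s - 4)] + [-2/(s - 4)^2] + [-3/(s - 5)].
Invert each term: -1/(s - 4) ↔ -e^(4t); -2/(s - 4)^2 ↔ -2t·e^(4t); -3/(s - 5) ↔ -3e^(5t).

-2*t*exp(4*t) - 3*exp(5*t) - exp(4*t)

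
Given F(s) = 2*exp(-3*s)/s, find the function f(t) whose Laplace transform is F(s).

The factor e^(-3s) signals a time shift by c = 3 (second shifting theorem).
L{2} = 2/s, so L^-1{2/s} = 2.
Hence the inverse is u(t - 3) times that function evaluated at t - 3.

f(t) = Heaviside(t - 3)*(2)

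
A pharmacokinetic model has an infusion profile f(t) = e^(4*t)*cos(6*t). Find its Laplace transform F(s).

F(s) = (s - 4)/((s - 4)^2 + 36)

L{cos(6t)} = s/(s^2 + 36).
By the first shifting theorem, multiplying by e^(4t) replaces s with s - 4.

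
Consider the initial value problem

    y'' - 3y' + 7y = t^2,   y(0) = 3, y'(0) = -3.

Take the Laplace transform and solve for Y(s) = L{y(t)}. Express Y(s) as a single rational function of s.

Laplace-transform each side.
With L{y''} = s^2 Y - s·y(0) - y'(0) and L{y'} = sY - y(0), with y(0) = 3, y'(0) = -3: the LHS transforms to (s^2 - 3*s + 7)Y - (3*s - 12).
The right side is L{t^2} = 2/s^3.
So (s^2 - 3*s + 7)Y = 2/s^3 + (3*s - 12).
Divide through and combine into a single rational function.

Y(s) = (3*s^4 - 12*s^3 + 2)/(s^5 - 3*s^4 + 7*s^3)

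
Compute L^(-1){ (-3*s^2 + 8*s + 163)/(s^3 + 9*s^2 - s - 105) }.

2*exp(3*t) - 3*exp(-5*t) - 2*exp(-7*t)

Factor the denominator: s^3 + 9*s^2 - s - 105 = (s - 3)*(s + 5)*(s + 7).
Partial fraction decomposition gives [2/(s - 3)] + [-3/(s + 5)] + [-2/(s + 7)].
Invert each term: 2/(s - 3) ↔ 2e^(3t); -3/(s + 5) ↔ -3e^(-5t); -2/(s + 7) ↔ -2e^(-7t).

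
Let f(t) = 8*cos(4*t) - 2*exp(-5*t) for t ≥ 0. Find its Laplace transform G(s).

By linearity of the Laplace transform, transform each term separately.
(-2)·[L{e^(-5t)} = 1/(s + 5)]; (8)·[L{cos(4t)} = s/(s^2 + 16)].

G(s) = 8*s/(s^2 + 16) - 2/(s + 5)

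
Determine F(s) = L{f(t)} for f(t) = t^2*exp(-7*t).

L{e^(-7t)} = 1/(s + 7).
Then apply L{t^2·g(t)} = (-1)^2 d^2/ds^2[G(s)] with G(s) = 1/(s + 7):
differentiating 2 times and applying the sign gives 2/(s + 7)^3.

F(s) = 2/(s + 7)^3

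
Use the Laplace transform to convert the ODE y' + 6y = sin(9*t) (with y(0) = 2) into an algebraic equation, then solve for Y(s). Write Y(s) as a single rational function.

Take the Laplace transform of both sides.
The derivative rules (L{y'} = sY - y(0) = sY - 2) turn the left side into (s + 6)Y - (2).
The right side is L{sin(9*t)} = 9/(s^2 + 81).
So (s + 6)Y = 9/(s^2 + 81) + (2).
Solve for Y(s) and write it as one ratio of polynomials.

Y(s) = (2*s^2 + 171)/(s^3 + 6*s^2 + 81*s + 486)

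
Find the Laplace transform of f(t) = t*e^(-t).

(s + 1)^(-2)

L{e^(-t)} = 1/(s + 1).
Then apply L{t·g(t)} = -d/ds[G(s)] with G(s) = 1/(s + 1):
differentiating 1 time and applying the sign gives (s + 1)^(-2).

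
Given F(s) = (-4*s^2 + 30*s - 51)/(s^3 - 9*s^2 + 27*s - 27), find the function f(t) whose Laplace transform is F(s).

f(t) = 3*t^2*exp(3*t)/2 + 6*t*exp(3*t) - 4*exp(3*t)

Factor the denominator: s^3 - 9*s^2 + 27*s - 27 = (s - 3)^3.
Partial fraction decomposition gives [-4/(s - 3)] + [6/(s - 3)^2] + [3/(s - 3)^3].
Invert each term: -4/(s - 3) ↔ -4e^(3t); 6/(s - 3)^2 ↔ 6t·e^(3t); 3/(s - 3)^3 ↔ (3/2)t^2·e^(3t).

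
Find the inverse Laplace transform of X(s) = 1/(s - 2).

Since L{e^(2t)} = 1/(s - 2), the inverse is e^(2*t).

exp(2*t)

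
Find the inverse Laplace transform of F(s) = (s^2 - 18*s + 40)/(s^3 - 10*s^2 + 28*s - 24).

-2*t*exp(2*t) - 2*exp(6*t) + 3*exp(2*t)

Factor the denominator: s^3 - 10*s^2 + 28*s - 24 = (s - 6)*(s - 2)^2.
Partial fraction decomposition gives [3/(s - 2)] + [-2/(s - 2)^2] + [-2/(s - 6)].
Invert each term: 3/(s - 2) ↔ 3e^(2t); -2/(s - 2)^2 ↔ -2t·e^(2t); -2/(s - 6) ↔ -2e^(6t).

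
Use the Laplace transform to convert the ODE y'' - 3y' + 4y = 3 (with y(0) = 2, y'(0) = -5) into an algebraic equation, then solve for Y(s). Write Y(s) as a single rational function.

Y(s) = (2*s^2 - 11*s + 3)/(s^3 - 3*s^2 + 4*s)

Apply the Laplace transform to the equation.
Using L{y''} = s^2 Y - s·y(0) - y'(0) and L{y'} = sY - y(0), with y(0) = 2, y'(0) = -5, the left side becomes (s^2 - 3*s + 4)Y - (2*s - 11).
The right side is L{3} = 3/s.
So (s^2 - 3*s + 4)Y = 3/s + (2*s - 11).
Divide through and combine into a single rational function.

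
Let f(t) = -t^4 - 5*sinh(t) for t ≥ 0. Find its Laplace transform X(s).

X(s) = -5/(s^2 - 1) - 24/s^5

The transform is linear, so treat each term independently.
(-1)·[L{t^4} = 4!/s^5 = 24/s^5]; (-5)·[L{sinh(t)} = 1/(s^2 - 1)].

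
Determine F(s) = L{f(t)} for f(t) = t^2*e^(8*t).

L{e^(8t)} = 1/(s - 8).
Then apply L{t^2·g(t)} = (-1)^2 d^2/ds^2[G(s)] with G(s) = 1/(s - 8):
differentiating 2 times and applying the sign gives 2/(s - 8)^3.

F(s) = 2/(s - 8)^3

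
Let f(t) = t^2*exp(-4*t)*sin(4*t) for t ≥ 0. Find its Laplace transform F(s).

L{sin(4t)} = 4/(s^2 + 16).
Multiplying by e^(-4t) shifts s → s + 4, so L{exp(-4*t)*sin(4*t)} = 4/((s + 4)^2 + 16).
Then apply L{t^2·g(t)} = (-1)^2 d^2/ds^2[G(s)] with G(s) = 4/((s + 4)^2 + 16):
differentiating 2 times and applying the sign gives 8*(3*s^2 + 24*s + 32)/(s^2 + 8*s + 32)^3.

F(s) = 8*(3*s^2 + 24*s + 32)/(s^2 + 8*s + 32)^3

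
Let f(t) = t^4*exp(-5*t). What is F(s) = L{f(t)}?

F(s) = 24/(s + 5)^5

L{t^4} = 4!/s^5 = 24/s^5.
By the first shifting theorem, multiplying by e^(-5t) replaces s with s + 5.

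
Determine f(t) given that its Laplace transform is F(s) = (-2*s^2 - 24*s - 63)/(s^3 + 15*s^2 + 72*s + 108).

Factor the denominator: s^3 + 15*s^2 + 72*s + 108 = (s + 3)*(s + 6)^2.
Partial fraction decomposition gives [-1/(s + 6)] + [-3/(s + 6)^2] + [-1/(s + 3)].
Invert each term: -1/(s + 6) ↔ -e^(-6t); -3/(s + 6)^2 ↔ -3t·e^(-6t); -1/(s + 3) ↔ -e^(-3t).

f(t) = -3*t*exp(-6*t) - exp(-3*t) - exp(-6*t)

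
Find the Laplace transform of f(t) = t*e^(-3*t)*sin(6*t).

L{sin(6t)} = 6/(s^2 + 36).
Multiplying by e^(-3t) shifts s → s + 3, so L{e^(-3*t)*sin(6*t)} = 6/((s + 3)^2 + 36).
Then apply L{t·g(t)} = -d/ds[G(s)] with G(s) = 6/((s + 3)^2 + 36):
differentiating 1 time and applying the sign gives 12*(s + 3)/(s^2 + 6*s + 45)^2.

12*(s + 3)/(s^2 + 6*s + 45)^2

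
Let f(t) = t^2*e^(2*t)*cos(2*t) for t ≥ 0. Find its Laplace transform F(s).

L{cos(2t)} = s/(s^2 + 4).
Multiplying by e^(2t) shifts s → s - 2, so L{e^(2*t)*cos(2*t)} = (s - 2)/((s - 2)^2 + 4).
Then apply L{t^2·g(t)} = (-1)^2 d^2/ds^2[G(s)] with G(s) = (s - 2)/((s - 2)^2 + 4):
differentiating 2 times and applying the sign gives 2*(s - 2)*(s^2 - 4*s - 8)/(s^2 - 4*s + 8)^3.

F(s) = 2*(s - 2)*(s^2 - 4*s - 8)/(s^2 - 4*s + 8)^3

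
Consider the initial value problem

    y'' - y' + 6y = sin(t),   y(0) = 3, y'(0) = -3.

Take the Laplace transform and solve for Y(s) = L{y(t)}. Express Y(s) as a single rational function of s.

Laplace-transform each side.
Using L{y''} = s^2 Y - s·y(0) - y'(0) and L{y'} = sY - y(0), with y(0) = 3, y'(0) = -3, the left side becomes (s^2 - s + 6)Y - (3*s - 6).
The right side is L{sin(t)} = 1/(s^2 + 1).
So (s^2 - s + 6)Y = 1/(s^2 + 1) + (3*s - 6).
Isolate Y and clear denominators.

Y(s) = (3*s^3 - 6*s^2 + 3*s - 5)/(s^4 - s^3 + 7*s^2 - s + 6)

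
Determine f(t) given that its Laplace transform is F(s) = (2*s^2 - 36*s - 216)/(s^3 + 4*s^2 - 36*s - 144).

f(t) = -3*exp(6*t) + 2*exp(-4*t) + 3*exp(-6*t)

Factor the denominator: s^3 + 4*s^2 - 36*s - 144 = (s - 6)*(s + 4)*(s + 6).
Partial fraction decomposition gives [2/(s + 4)] + [-3/(s - 6)] + [3/(s + 6)].
Invert each term: 2/(s + 4) ↔ 2e^(-4t); -3/(s - 6) ↔ -3e^(6t); 3/(s + 6) ↔ 3e^(-6t).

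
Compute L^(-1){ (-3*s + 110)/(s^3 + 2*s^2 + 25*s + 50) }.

Factor the denominator: s^3 + 2*s^2 + 25*s + 50 = (s + 2)*(s^2 + 25).
Partial fraction decomposition gives [4/(s + 2)] + [-4*s/(s^2 + 25)] + [5/(s^2 + 25)].
Invert each term: 4/(s + 2) ↔ 4e^(-2t); -4·s/(s^2 + 25) ↔ -4cos(5t); 1·5/(s^2 + 25) ↔ sin(5t).

sin(5*t) - 4*cos(5*t) + 4*exp(-2*t)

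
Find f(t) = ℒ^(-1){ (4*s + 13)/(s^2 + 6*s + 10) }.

Complete the square in the denominator: s^2 + 6*s + 10 = (s + 3)^2 + 1^2.
Split the numerator to match: 4*s + 13 = 4·(s + 3) + 1·1.
Invert each term: 4·(s + 3)/((s + 3)^2 + 1) ↔ 4e^(-3t)cos(t); 1·1/((s + 3)^2 + 1) ↔ e^(-3t)sin(t).

f(t) = exp(-3*t)*sin(t) + 4*exp(-3*t)*cos(t)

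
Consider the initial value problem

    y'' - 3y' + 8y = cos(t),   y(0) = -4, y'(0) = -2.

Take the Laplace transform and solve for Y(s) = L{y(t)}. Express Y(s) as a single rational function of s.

Y(s) = (-4*s^3 + 10*s^2 - 3*s + 10)/(s^4 - 3*s^3 + 9*s^2 - 3*s + 8)

Take the Laplace transform of both sides.
Using L{y''} = s^2 Y - s·y(0) - y'(0) and L{y'} = sY - y(0), with y(0) = -4, y'(0) = -2, the left side becomes (s^2 - 3*s + 8)Y - (-4*s + 10).
The right side is L{cos(t)} = s/(s^2 + 1).
So (s^2 - 3*s + 8)Y = s/(s^2 + 1) + (-4*s + 10).
Divide through and combine into a single rational function.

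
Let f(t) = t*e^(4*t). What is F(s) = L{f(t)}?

F(s) = (s - 4)^(-2)

L{e^(4t)} = 1/(s - 4).
Then apply L{t·g(t)} = -d/ds[G(s)] with G(s) = 1/(s - 4):
differentiating 1 time and applying the sign gives (s - 4)^(-2).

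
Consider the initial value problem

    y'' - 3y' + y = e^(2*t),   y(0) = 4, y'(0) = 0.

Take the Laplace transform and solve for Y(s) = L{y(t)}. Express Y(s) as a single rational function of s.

Y(s) = (4*s^2 - 20*s + 25)/(s^3 - 5*s^2 + 7*s - 2)

Apply the Laplace transform to the equation.
With L{y''} = s^2 Y - s·y(0) - y'(0) and L{y'} = sY - y(0), with y(0) = 4, y'(0) = 0: the LHS transforms to (s^2 - 3*s + 1)Y - (4*s - 12).
The right side is L{e^(2*t)} = 1/(s - 2).
So (s^2 - 3*s + 1)Y = 1/(s - 2) + (4*s - 12).
Solve for Y(s) and write it as one ratio of polynomials.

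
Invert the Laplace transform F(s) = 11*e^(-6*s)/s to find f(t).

The factor e^(-6s) signals a time shift by c = 6 (second shifting theorem).
L{11} = 11/s, so L^-1{11/s} = 11.
Hence the inverse is u(t - 6) times that function evaluated at t - 6.

f(t) = Heaviside(t - 6)*(11)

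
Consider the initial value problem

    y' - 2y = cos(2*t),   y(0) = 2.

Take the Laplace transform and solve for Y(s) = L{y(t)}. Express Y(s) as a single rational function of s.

Laplace-transform each side.
With L{y'} = sY - y(0) = sY - 2: the LHS transforms to (s - 2)Y - (2).
The right side is L{cos(2*t)} = s/(s^2 + 4).
So (s - 2)Y = s/(s^2 + 4) + (2).
Isolate Y and clear denominators.

Y(s) = (2*s^2 + s + 8)/(s^3 - 2*s^2 + 4*s - 8)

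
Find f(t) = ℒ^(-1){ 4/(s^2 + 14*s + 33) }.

Rewrite the denominator: s^2 + 14*s + 33 = (s + 7)^2 - 16.
The form in (s + 7) signals a first-shifting-theorem factor e^(-7t).
Since L{sinh(4t)} = 4/(s^2 - 16), the inverse is e^(-7*t)*sinh(4*t).

f(t) = exp(-7*t)*sinh(4*t)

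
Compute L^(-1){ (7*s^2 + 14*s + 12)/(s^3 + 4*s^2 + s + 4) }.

2*sin(t) + 3*cos(t) + 4*exp(-4*t)

Factor the denominator: s^3 + 4*s^2 + s + 4 = (s + 4)*(s^2 + 1).
Partial fraction decomposition gives [4/(s + 4)] + [3*s/(s^2 + 1)] + [2/(s^2 + 1)].
Invert each term: 4/(s + 4) ↔ 4e^(-4t); 3·s/(s^2 + 1) ↔ 3cos(t); 2·1/(s^2 + 1) ↔ 2sin(t).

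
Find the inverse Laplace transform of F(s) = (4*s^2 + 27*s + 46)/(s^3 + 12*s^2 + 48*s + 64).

Factor the denominator: s^3 + 12*s^2 + 48*s + 64 = (s + 4)^3.
Partial fraction decomposition gives [4/(s + 4)] + [-5/(s + 4)^2] + [2/(s + 4)^3].
Invert each term: 4/(s + 4) ↔ 4e^(-4t); -5/(s + 4)^2 ↔ -5t·e^(-4t); 2/(s + 4)^3 ↔ (1)t^2·e^(-4t).

t^2*exp(-4*t) - 5*t*exp(-4*t) + 4*exp(-4*t)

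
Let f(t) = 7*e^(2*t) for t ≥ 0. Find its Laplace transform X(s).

L{7} = 7/s.
By the first shifting theorem, multiplying by e^(2t) replaces s with s - 2.

X(s) = 7/(s - 2)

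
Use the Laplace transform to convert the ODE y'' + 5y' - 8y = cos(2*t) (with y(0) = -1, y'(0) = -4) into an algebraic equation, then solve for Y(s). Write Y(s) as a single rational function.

Transform both sides with L{·}.
The derivative rules (L{y''} = s^2 Y - s·y(0) - y'(0) and L{y'} = sY - y(0), with y(0) = -1, y'(0) = -4) turn the left side into (s^2 + 5*s - 8)Y - (-s - 9).
The right side is L{cos(2*t)} = s/(s^2 + 4).
So (s^2 + 5*s - 8)Y = s/(s^2 + 4) + (-s - 9).
Solve for Y(s) and write it as one ratio of polynomials.

Y(s) = (-s^3 - 9*s^2 - 3*s - 36)/(s^4 + 5*s^3 - 4*s^2 + 20*s - 32)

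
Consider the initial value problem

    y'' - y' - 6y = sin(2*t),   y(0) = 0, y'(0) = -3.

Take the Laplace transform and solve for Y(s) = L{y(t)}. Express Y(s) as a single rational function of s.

Apply the Laplace transform to the equation.
Using L{y''} = s^2 Y - s·y(0) - y'(0) and L{y'} = sY - y(0), with y(0) = 0, y'(0) = -3, the left side becomes (s^2 - s - 6)Y - (-3).
The right side is L{sin(2*t)} = 2/(s^2 + 4).
So (s^2 - s - 6)Y = 2/(s^2 + 4) + (-3).
Isolate Y and clear denominators.

Y(s) = (-3*s^2 - 10)/(s^4 - s^3 - 2*s^2 - 4*s - 24)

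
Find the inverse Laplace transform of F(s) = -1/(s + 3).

-exp(-3*t)

Since L{e^(-3t)} = 1/(s + 3), the inverse is exp(-3*t), scaled by -1.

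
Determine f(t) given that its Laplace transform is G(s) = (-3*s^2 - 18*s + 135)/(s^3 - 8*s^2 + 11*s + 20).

f(t) = -5*exp(5*t) - 3*exp(4*t) + 5*exp(-t)

Factor the denominator: s^3 - 8*s^2 + 11*s + 20 = (s - 5)*(s - 4)*(s + 1).
Partial fraction decomposition gives [-3/(s - 4)] + [5/(s + 1)] + [-5/(s - 5)].
Invert each term: -3/(s - 4) ↔ -3e^(4t); 5/(s + 1) ↔ 5e^(-t); -5/(s - 5) ↔ -5e^(5t).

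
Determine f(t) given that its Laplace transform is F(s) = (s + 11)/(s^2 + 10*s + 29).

f(t) = 3*exp(-5*t)*sin(2*t) + exp(-5*t)*cos(2*t)

Complete the square in the denominator: s^2 + 10*s + 29 = (s + 5)^2 + 2^2.
Split the numerator to match: s + 11 = 1·(s + 5) + 3·2.
Invert each term: 1·(s + 5)/((s + 5)^2 + 4) ↔ e^(-5t)cos(2t); 3·2/((s + 5)^2 + 4) ↔ 3e^(-5t)sin(2t).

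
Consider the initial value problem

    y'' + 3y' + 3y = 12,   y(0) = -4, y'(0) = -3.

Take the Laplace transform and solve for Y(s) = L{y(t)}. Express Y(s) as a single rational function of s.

Take the Laplace transform of both sides.
With L{y''} = s^2 Y - s·y(0) - y'(0) and L{y'} = sY - y(0), with y(0) = -4, y'(0) = -3: the LHS transforms to (s^2 + 3*s + 3)Y - (-4*s - 15).
The right side is L{12} = 12/s.
So (s^2 + 3*s + 3)Y = 12/s + (-4*s - 15).
Divide through and combine into a single rational function.

Y(s) = (-4*s^2 - 15*s + 12)/(s^3 + 3*s^2 + 3*s)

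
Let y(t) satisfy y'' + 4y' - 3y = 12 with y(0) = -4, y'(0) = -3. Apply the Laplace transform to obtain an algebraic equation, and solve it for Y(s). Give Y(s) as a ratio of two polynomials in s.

Y(s) = (-4*s^2 - 19*s + 12)/(s^3 + 4*s^2 - 3*s)

Transform both sides with L{·}.
Using L{y''} = s^2 Y - s·y(0) - y'(0) and L{y'} = sY - y(0), with y(0) = -4, y'(0) = -3, the left side becomes (s^2 + 4*s - 3)Y - (-4*s - 19).
The right side is L{12} = 12/s.
So (s^2 + 4*s - 3)Y = 12/s + (-4*s - 19).
Solve for Y(s) and write it as one ratio of polynomials.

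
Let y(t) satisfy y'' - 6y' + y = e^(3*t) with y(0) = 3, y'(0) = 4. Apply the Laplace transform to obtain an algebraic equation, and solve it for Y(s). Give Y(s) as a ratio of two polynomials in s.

Y(s) = (3*s^2 - 23*s + 43)/(s^3 - 9*s^2 + 19*s - 3)

Take the Laplace transform of both sides.
Using L{y''} = s^2 Y - s·y(0) - y'(0) and L{y'} = sY - y(0), with y(0) = 3, y'(0) = 4, the left side becomes (s^2 - 6*s + 1)Y - (3*s - 14).
The right side is L{e^(3*t)} = 1/(s - 3).
So (s^2 - 6*s + 1)Y = 1/(s - 3) + (3*s - 14).
Isolate Y and clear denominators.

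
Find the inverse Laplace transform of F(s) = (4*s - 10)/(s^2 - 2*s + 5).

-3*exp(t)*sin(2*t) + 4*exp(t)*cos(2*t)

Complete the square in the denominator: s^2 - 2*s + 5 = (s - 1)^2 + 2^2.
Split the numerator to match: 4*s - 10 = 4·(s - 1) - 3·2.
Invert each term: 4·(s - 1)/((s - 1)^2 + 4) ↔ 4e^(t)cos(2t); -3·2/((s - 1)^2 + 4) ↔ -3e^(t)sin(2t).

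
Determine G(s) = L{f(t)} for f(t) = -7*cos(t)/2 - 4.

Apply the Laplace transform termwise.
(-7/2)·[L{cos(t)} = s/(s^2 + 1)]; L{-4} = -4/s.

G(s) = -7*s/(2*(s^2 + 1)) - 4/s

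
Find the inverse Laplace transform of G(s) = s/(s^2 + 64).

Since L{cos(8t)} = s/(s^2 + 64), the inverse is cos(8*t).

cos(8*t)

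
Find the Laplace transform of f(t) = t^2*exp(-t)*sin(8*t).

16*(3*s^2 + 6*s - 61)/(s^2 + 2*s + 65)^3

L{sin(8t)} = 8/(s^2 + 64).
Multiplying by e^(-t) shifts s → s + 1, so L{exp(-t)*sin(8*t)} = 8/((s + 1)^2 + 64).
Then apply L{t^2·g(t)} = (-1)^2 d^2/ds^2[G(s)] with G(s) = 8/((s + 1)^2 + 64):
differentiating 2 times and applying the sign gives 16*(3*s^2 + 6*s - 61)/(s^2 + 2*s + 65)^3.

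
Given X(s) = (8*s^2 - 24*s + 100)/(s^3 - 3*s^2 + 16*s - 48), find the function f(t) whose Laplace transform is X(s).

Factor the denominator: s^3 - 3*s^2 + 16*s - 48 = (s - 3)*(s^2 + 16).
Partial fraction decomposition gives [4/(s - 3)] + [4*s/(s^2 + 16)] + [-12/(s^2 + 16)].
Invert each term: 4/(s - 3) ↔ 4e^(3t); 4·s/(s^2 + 16) ↔ 4cos(4t); -3·4/(s^2 + 16) ↔ -3sin(4t).

f(t) = 4*exp(3*t) - 3*sin(4*t) + 4*cos(4*t)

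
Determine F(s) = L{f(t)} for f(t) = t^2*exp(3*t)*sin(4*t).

F(s) = 8*(3*s^2 - 18*s + 11)/(s^2 - 6*s + 25)^3

L{sin(4t)} = 4/(s^2 + 16).
Multiplying by e^(3t) shifts s → s - 3, so L{exp(3*t)*sin(4*t)} = 4/((s - 3)^2 + 16).
Then apply L{t^2·g(t)} = (-1)^2 d^2/ds^2[G(s)] with G(s) = 4/((s - 3)^2 + 16):
differentiating 2 times and applying the sign gives 8*(3*s^2 - 18*s + 11)/(s^2 - 6*s + 25)^3.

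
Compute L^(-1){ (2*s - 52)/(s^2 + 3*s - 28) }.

Factor the denominator: s^2 + 3*s - 28 = (s - 4)*(s + 7).
Partial fraction decomposition gives [-4/(s - 4)] + [6/(s + 7)].
Invert each term: -4/(s - 4) ↔ -4e^(4t); 6/(s + 7) ↔ 6e^(-7t).

-4*exp(4*t) + 6*exp(-7*t)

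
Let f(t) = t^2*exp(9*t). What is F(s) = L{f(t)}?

F(s) = 2/(s - 9)^3

L{e^(9t)} = 1/(s - 9).
Then apply L{t^2·g(t)} = (-1)^2 d^2/ds^2[G(s)] with G(s) = 1/(s - 9):
differentiating 2 times and applying the sign gives 2/(s - 9)^3.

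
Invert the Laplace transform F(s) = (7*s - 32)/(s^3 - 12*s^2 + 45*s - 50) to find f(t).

Factor the denominator: s^3 - 12*s^2 + 45*s - 50 = (s - 5)^2*(s - 2).
Partial fraction decomposition gives [2/(s - 5)] + [(s - 5)^(-2)] + [-2/(s - 2)].
Invert each term: 2/(s - 5) ↔ 2e^(5t); 1/(s - 5)^2 ↔ t·e^(5t); -2/(s - 2) ↔ -2e^(2t).

f(t) = t*exp(5*t) + 2*exp(5*t) - 2*exp(2*t)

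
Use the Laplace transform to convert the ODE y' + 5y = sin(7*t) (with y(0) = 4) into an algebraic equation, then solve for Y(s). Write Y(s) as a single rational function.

Apply the Laplace transform to the equation.
The derivative rules (L{y'} = sY - y(0) = sY - 4) turn the left side into (s + 5)Y - (4).
The right side is L{sin(7*t)} = 7/(s^2 + 49).
So (s + 5)Y = 7/(s^2 + 49) + (4).
Isolate Y and clear denominators.

Y(s) = (4*s^2 + 203)/(s^3 + 5*s^2 + 49*s + 245)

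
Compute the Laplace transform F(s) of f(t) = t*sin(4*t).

L{sin(4t)} = 4/(s^2 + 16).
Then apply L{t·g(t)} = -d/ds[G(s)] with G(s) = 4/(s^2 + 16):
differentiating 1 time and applying the sign gives 8*s/(s^2 + 16)^2.

F(s) = 8*s/(s^2 + 16)^2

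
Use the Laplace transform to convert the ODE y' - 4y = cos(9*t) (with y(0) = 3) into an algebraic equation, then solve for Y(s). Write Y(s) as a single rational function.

Y(s) = (3*s^2 + s + 243)/(s^3 - 4*s^2 + 81*s - 324)

Apply the Laplace transform to the equation.
Using L{y'} = sY - y(0) = sY - 3, the left side becomes (s - 4)Y - (3).
The right side is L{cos(9*t)} = s/(s^2 + 81).
So (s - 4)Y = s/(s^2 + 81) + (3).
Solve for Y(s) and write it as one ratio of polynomials.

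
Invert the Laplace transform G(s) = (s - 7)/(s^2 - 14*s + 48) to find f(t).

f(t) = exp(7*t)*cosh(t)

Rewrite the denominator: s^2 - 14*s + 48 = (s - 7)^2 - 1.
The form in (s - 7) signals a first-shifting-theorem factor e^(7t).
Since L{cosh(t)} = s/(s^2 - 1), the inverse is e^(7*t)*cosh(t).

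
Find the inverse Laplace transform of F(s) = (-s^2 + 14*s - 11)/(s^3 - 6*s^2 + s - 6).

Factor the denominator: s^3 - 6*s^2 + s - 6 = (s - 6)*(s^2 + 1).
Partial fraction decomposition gives [1/(s - 6)] + [-2*s/(s^2 + 1)] + [2/(s^2 + 1)].
Invert each term: 1/(s - 6) ↔ e^(6t); -2·s/(s^2 + 1) ↔ -2cos(t); 2·1/(s^2 + 1) ↔ 2sin(t).

exp(6*t) + 2*sin(t) - 2*cos(t)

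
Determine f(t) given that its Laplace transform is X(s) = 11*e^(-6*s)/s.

The factor e^(-6s) signals a time shift by c = 6 (second shifting theorem).
L{11} = 11/s, so L^-1{11/s} = 11.
Hence the inverse is u(t - 6) times that function evaluated at t - 6.

f(t) = Heaviside(t - 6)*(11)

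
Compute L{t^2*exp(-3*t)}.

L{e^(-3t)} = 1/(s + 3).
Then apply L{t^2·g(t)} = (-1)^2 d^2/ds^2[G(s)] with G(s) = 1/(s + 3):
differentiating 2 times and applying the sign gives 2/(s + 3)^3.

2/(s + 3)^3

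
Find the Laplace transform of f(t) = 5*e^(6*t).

5/(s - 6)

L{5} = 5/s.
By the first shifting theorem, multiplying by e^(6t) replaces s with s - 6.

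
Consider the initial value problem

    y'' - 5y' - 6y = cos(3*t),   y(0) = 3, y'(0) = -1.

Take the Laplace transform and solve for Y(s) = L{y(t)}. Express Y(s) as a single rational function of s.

Y(s) = (3*s^3 - 16*s^2 + 28*s - 144)/(s^4 - 5*s^3 + 3*s^2 - 45*s - 54)

Apply the Laplace transform to the equation.
With L{y''} = s^2 Y - s·y(0) - y'(0) and L{y'} = sY - y(0), with y(0) = 3, y'(0) = -1: the LHS transforms to (s^2 - 5*s - 6)Y - (3*s - 16).
The right side is L{cos(3*t)} = s/(s^2 + 9).
So (s^2 - 5*s - 6)Y = s/(s^2 + 9) + (3*s - 16).
Isolate Y and clear denominators.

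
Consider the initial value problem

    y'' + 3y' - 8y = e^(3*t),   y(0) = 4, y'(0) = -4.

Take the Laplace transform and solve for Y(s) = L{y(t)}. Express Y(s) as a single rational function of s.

Laplace-transform each side.
Using L{y''} = s^2 Y - s·y(0) - y'(0) and L{y'} = sY - y(0), with y(0) = 4, y'(0) = -4, the left side becomes (s^2 + 3*s - 8)Y - (4*s + 8).
The right side is L{e^(3*t)} = 1/(s - 3).
So (s^2 + 3*s - 8)Y = 1/(s - 3) + (4*s + 8).
Isolate Y and clear denominators.

Y(s) = (4*s^2 - 4*s - 23)/(s^3 - 17*s + 24)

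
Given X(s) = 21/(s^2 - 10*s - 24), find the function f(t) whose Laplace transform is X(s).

Rewrite the denominator: s^2 - 10*s - 24 = (s - 5)^2 - 49.
The form in (s - 5) signals a first-shifting-theorem factor e^(5t).
Since L{sinh(7t)} = 7/(s^2 - 49), the inverse is e^(5*t)*sinh(7*t), scaled by 3.

f(t) = 3*exp(5*t)*sinh(7*t)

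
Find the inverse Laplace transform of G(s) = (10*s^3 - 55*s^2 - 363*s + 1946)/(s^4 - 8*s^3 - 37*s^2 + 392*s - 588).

2*exp(7*t) + exp(6*t) + 6*exp(2*t) + exp(-7*t)

Factor the denominator: s^4 - 8*s^3 - 37*s^2 + 392*s - 588 = (s - 7)*(s - 6)*(s - 2)*(s + 7).
Partial fraction decomposition gives [6/(s - 2)] + [1/(s + 7)] + [1/(s - 6)] + [2/(s - 7)].
Invert each term: 6/(s - 2) ↔ 6e^(2t); 1/(s + 7) ↔ e^(-7t); 1/(s - 6) ↔ e^(6t); 2/(s - 7) ↔ 2e^(7t).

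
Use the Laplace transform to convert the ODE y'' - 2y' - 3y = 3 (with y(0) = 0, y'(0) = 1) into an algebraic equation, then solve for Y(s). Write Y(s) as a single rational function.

Laplace-transform each side.
With L{y''} = s^2 Y - s·y(0) - y'(0) and L{y'} = sY - y(0), with y(0) = 0, y'(0) = 1: the LHS transforms to (s^2 - 2*s - 3)Y - (1).
The right side is L{3} = 3/s.
So (s^2 - 2*s - 3)Y = 3/s + (1).
Divide through and combine into a single rational function.

Y(s) = (s + 3)/(s^3 - 2*s^2 - 3*s)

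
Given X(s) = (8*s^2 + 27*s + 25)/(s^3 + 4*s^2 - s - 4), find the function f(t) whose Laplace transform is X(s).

Factor the denominator: s^3 + 4*s^2 - s - 4 = (s - 1)*(s + 1)*(s + 4).
Partial fraction decomposition gives [6/(s - 1)] + [-1/(s + 1)] + [3/(s + 4)].
Invert each term: 6/(s - 1) ↔ 6e^(t); -1/(s + 1) ↔ -e^(-t); 3/(s + 4) ↔ 3e^(-4t).

f(t) = 6*exp(t) - exp(-t) + 3*exp(-4*t)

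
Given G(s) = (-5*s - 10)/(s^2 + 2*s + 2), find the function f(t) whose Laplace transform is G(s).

Complete the square in the denominator: s^2 + 2*s + 2 = (s + 1)^2 + 1^2.
Split the numerator to match: -5*s - 10 = -5·(s + 1) - 5·1.
Invert each term: -5·(s + 1)/((s + 1)^2 + 1) ↔ -5e^(-t)cos(t); -5·1/((s + 1)^2 + 1) ↔ -5e^(-t)sin(t).

f(t) = -5*exp(-t)*sin(t) - 5*exp(-t)*cos(t)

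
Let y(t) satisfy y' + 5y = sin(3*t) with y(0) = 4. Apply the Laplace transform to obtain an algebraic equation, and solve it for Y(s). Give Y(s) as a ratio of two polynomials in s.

Laplace-transform each side.
Using L{y'} = sY - y(0) = sY - 4, the left side becomes (s + 5)Y - (4).
The right side is L{sin(3*t)} = 3/(s^2 + 9).
So (s + 5)Y = 3/(s^2 + 9) + (4).
Solve for Y(s) and write it as one ratio of polynomials.

Y(s) = (4*s^2 + 39)/(s^3 + 5*s^2 + 9*s + 45)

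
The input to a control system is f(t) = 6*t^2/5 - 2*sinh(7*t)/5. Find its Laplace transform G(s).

G(s) = -14/(5*(s^2 - 49)) + 12/(5*s^3)

Apply the Laplace transform termwise.
(6/5)·[L{t^2} = 2!/s^3 = 2/s^3]; (-2/5)·[L{sinh(7t)} = 7/(s^2 - 49)].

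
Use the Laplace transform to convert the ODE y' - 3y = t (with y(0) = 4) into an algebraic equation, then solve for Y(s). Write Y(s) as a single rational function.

Y(s) = (4*s^2 + 1)/(s^3 - 3*s^2)

Transform both sides with L{·}.
With L{y'} = sY - y(0) = sY - 4: the LHS transforms to (s - 3)Y - (4).
The right side is L{t} = s^(-2).
So (s - 3)Y = s^(-2) + (4).
Isolate Y and clear denominators.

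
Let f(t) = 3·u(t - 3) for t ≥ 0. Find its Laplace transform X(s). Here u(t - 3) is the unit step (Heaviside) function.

X(s) = 3*exp(-3*s)/s

By the second shifting theorem, L{u(t - c)·g(t - c)} = e^(-cs)·G(s) with c = 3 and G(s) = L{g(t)}.
L{3} = 3/s.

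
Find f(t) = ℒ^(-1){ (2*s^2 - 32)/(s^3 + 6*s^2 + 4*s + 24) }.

f(t) = -3*sin(2*t) + cos(2*t) + exp(-6*t)

Factor the denominator: s^3 + 6*s^2 + 4*s + 24 = (s + 6)*(s^2 + 4).
Partial fraction decomposition gives [1/(s + 6)] + [s/(s^2 + 4)] + [-6/(s^2 + 4)].
Invert each term: 1/(s + 6) ↔ e^(-6t); 1·s/(s^2 + 4) ↔ cos(2t); -3·2/(s^2 + 4) ↔ -3sin(2t).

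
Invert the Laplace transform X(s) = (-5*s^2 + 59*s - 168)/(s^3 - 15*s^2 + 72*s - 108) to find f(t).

f(t) = 2*t*exp(6*t) - exp(6*t) - 4*exp(3*t)

Factor the denominator: s^3 - 15*s^2 + 72*s - 108 = (s - 6)^2*(s - 3).
Partial fraction decomposition gives [-1/(s - 6)] + [2/(s - 6)^2] + [-4/(s - 3)].
Invert each term: -1/(s - 6) ↔ -e^(6t); 2/(s - 6)^2 ↔ 2t·e^(6t); -4/(s - 3) ↔ -4e^(3t).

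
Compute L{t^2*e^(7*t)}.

2/(s - 7)^3

L{e^(7t)} = 1/(s - 7).
Then apply L{t^2·g(t)} = (-1)^2 d^2/ds^2[G(s)] with G(s) = 1/(s - 7):
differentiating 2 times and applying the sign gives 2/(s - 7)^3.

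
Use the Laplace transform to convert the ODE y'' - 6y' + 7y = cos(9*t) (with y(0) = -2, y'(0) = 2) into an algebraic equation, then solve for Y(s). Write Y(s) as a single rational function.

Y(s) = (-2*s^3 + 14*s^2 - 161*s + 1134)/(s^4 - 6*s^3 + 88*s^2 - 486*s + 567)

Apply the Laplace transform to the equation.
Using L{y''} = s^2 Y - s·y(0) - y'(0) and L{y'} = sY - y(0), with y(0) = -2, y'(0) = 2, the left side becomes (s^2 - 6*s + 7)Y - (-2*s + 14).
The right side is L{cos(9*t)} = s/(s^2 + 81).
So (s^2 - 6*s + 7)Y = s/(s^2 + 81) + (-2*s + 14).
Divide through and combine into a single rational function.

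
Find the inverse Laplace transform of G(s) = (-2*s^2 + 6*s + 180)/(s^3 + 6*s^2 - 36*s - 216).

Factor the denominator: s^3 + 6*s^2 - 36*s - 216 = (s - 6)*(s + 6)^2.
Partial fraction decomposition gives [-3/(s + 6)] + [-6/(s + 6)^2] + [1/(s - 6)].
Invert each term: -3/(s + 6) ↔ -3e^(-6t); -6/(s + 6)^2 ↔ -6t·e^(-6t); 1/(s - 6) ↔ e^(6t).

-6*t*exp(-6*t) + exp(6*t) - 3*exp(-6*t)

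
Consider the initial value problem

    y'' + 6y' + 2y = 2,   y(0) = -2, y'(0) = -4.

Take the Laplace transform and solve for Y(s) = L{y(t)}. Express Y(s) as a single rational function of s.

Y(s) = (-2*s^2 - 16*s + 2)/(s^3 + 6*s^2 + 2*s)

Transform both sides with L{·}.
With L{y''} = s^2 Y - s·y(0) - y'(0) and L{y'} = sY - y(0), with y(0) = -2, y'(0) = -4: the LHS transforms to (s^2 + 6*s + 2)Y - (-2*s - 16).
The right side is L{2} = 2/s.
So (s^2 + 6*s + 2)Y = 2/s + (-2*s - 16).
Isolate Y and clear denominators.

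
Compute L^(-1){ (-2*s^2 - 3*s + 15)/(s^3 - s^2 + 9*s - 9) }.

exp(t) - 2*sin(3*t) - 3*cos(3*t)

Factor the denominator: s^3 - s^2 + 9*s - 9 = (s - 1)*(s^2 + 9).
Partial fraction decomposition gives [1/(s - 1)] + [-3*s/(s^2 + 9)] + [-6/(s^2 + 9)].
Invert each term: 1/(s - 1) ↔ e^(t); -3·s/(s^2 + 9) ↔ -3cos(3t); -2·3/(s^2 + 9) ↔ -2sin(3t).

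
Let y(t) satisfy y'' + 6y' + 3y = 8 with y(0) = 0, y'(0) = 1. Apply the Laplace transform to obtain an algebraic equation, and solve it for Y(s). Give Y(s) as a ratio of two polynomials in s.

Y(s) = (s + 8)/(s^3 + 6*s^2 + 3*s)

Take the Laplace transform of both sides.
The derivative rules (L{y''} = s^2 Y - s·y(0) - y'(0) and L{y'} = sY - y(0), with y(0) = 0, y'(0) = 1) turn the left side into (s^2 + 6*s + 3)Y - (1).
The right side is L{8} = 8/s.
So (s^2 + 6*s + 3)Y = 8/s + (1).
Isolate Y and clear denominators.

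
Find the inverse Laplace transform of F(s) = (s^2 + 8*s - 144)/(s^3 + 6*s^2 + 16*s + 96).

-4*sin(4*t) + 4*cos(4*t) - 3*exp(-6*t)

Factor the denominator: s^3 + 6*s^2 + 16*s + 96 = (s + 6)*(s^2 + 16).
Partial fraction decomposition gives [-3/(s + 6)] + [4*s/(s^2 + 16)] + [-16/(s^2 + 16)].
Invert each term: -3/(s + 6) ↔ -3e^(-6t); 4·s/(s^2 + 16) ↔ 4cos(4t); -4·4/(s^2 + 16) ↔ -4sin(4t).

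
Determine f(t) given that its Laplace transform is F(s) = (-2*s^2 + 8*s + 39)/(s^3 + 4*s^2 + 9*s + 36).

Factor the denominator: s^3 + 4*s^2 + 9*s + 36 = (s + 4)*(s^2 + 9).
Partial fraction decomposition gives [-1/(s + 4)] + [-s/(s^2 + 9)] + [12/(s^2 + 9)].
Invert each term: -1/(s + 4) ↔ -e^(-4t); -1·s/(s^2 + 9) ↔ -cos(3t); 4·3/(s^2 + 9) ↔ 4sin(3t).

f(t) = 4*sin(3*t) - cos(3*t) - exp(-4*t)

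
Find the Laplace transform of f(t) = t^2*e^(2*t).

2/(s - 2)^3

L{e^(2t)} = 1/(s - 2).
Then apply L{t^2·g(t)} = (-1)^2 d^2/ds^2[G(s)] with G(s) = 1/(s - 2):
differentiating 2 times and applying the sign gives 2/(s - 2)^3.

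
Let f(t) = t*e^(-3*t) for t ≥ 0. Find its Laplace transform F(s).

F(s) = (s + 3)^(-2)

L{e^(-3t)} = 1/(s + 3).
Then apply L{t·g(t)} = -d/ds[G(s)] with G(s) = 1/(s + 3):
differentiating 1 time and applying the sign gives (s + 3)^(-2).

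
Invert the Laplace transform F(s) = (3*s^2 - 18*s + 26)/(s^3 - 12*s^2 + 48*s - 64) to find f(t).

f(t) = t^2*exp(4*t) + 6*t*exp(4*t) + 3*exp(4*t)

Factor the denominator: s^3 - 12*s^2 + 48*s - 64 = (s - 4)^3.
Partial fraction decomposition gives [3/(s - 4)] + [6/(s - 4)^2] + [2/(s - 4)^3].
Invert each term: 3/(s - 4) ↔ 3e^(4t); 6/(s - 4)^2 ↔ 6t·e^(4t); 2/(s - 4)^3 ↔ (1)t^2·e^(4t).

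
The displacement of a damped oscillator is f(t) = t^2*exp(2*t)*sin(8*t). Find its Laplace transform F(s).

L{sin(8t)} = 8/(s^2 + 64).
Multiplying by e^(2t) shifts s → s - 2, so L{exp(2*t)*sin(8*t)} = 8/((s - 2)^2 + 64).
Then apply L{t^2·g(t)} = (-1)^2 d^2/ds^2[G(s)] with G(s) = 8/((s - 2)^2 + 64):
differentiating 2 times and applying the sign gives 16*(3*s^2 - 12*s - 52)/(s^2 - 4*s + 68)^3.

F(s) = 16*(3*s^2 - 12*s - 52)/(s^2 - 4*s + 68)^3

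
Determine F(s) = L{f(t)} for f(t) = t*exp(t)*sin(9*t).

F(s) = 18*(s - 1)/(s^2 - 2*s + 82)^2

L{sin(9t)} = 9/(s^2 + 81).
Multiplying by e^(t) shifts s → s - 1, so L{exp(t)*sin(9*t)} = 9/((s - 1)^2 + 81).
Then apply L{t·g(t)} = -d/ds[G(s)] with G(s) = 9/((s - 1)^2 + 81):
differentiating 1 time and applying the sign gives 18*(s - 1)/(s^2 - 2*s + 82)^2.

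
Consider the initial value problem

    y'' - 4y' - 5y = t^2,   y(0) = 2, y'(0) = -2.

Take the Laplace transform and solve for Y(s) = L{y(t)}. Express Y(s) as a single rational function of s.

Y(s) = (2*s^4 - 10*s^3 + 2)/(s^5 - 4*s^4 - 5*s^3)

Laplace-transform each side.
With L{y''} = s^2 Y - s·y(0) - y'(0) and L{y'} = sY - y(0), with y(0) = 2, y'(0) = -2: the LHS transforms to (s^2 - 4*s - 5)Y - (2*s - 10).
The right side is L{t^2} = 2/s^3.
So (s^2 - 4*s - 5)Y = 2/s^3 + (2*s - 10).
Divide through and combine into a single rational function.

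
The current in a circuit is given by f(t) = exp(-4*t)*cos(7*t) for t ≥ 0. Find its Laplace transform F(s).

F(s) = (s + 4)/((s + 4)^2 + 49)

L{cos(7t)} = s/(s^2 + 49).
By the first shifting theorem, multiplying by e^(-4t) replaces s with s + 4.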